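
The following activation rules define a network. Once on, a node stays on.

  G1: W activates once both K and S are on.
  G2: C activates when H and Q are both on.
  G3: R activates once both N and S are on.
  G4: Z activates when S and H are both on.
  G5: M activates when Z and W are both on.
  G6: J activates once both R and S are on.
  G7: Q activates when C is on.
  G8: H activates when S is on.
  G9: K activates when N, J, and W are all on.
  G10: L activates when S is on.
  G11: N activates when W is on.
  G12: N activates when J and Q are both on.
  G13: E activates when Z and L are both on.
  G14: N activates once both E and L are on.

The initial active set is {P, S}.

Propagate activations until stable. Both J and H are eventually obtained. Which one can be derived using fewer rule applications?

H

H: S is on, so H activates (G8). [1 rule application]
J: G8: S on → H on. G10: S on → L on. S and H are on, so Z activates (G4). Z and L are on, so E activates (G13). G14: E and L on → N on. N and S are on, so R activates (G3). G6: R and S on → J on. [7 rule applications]
H needs fewer.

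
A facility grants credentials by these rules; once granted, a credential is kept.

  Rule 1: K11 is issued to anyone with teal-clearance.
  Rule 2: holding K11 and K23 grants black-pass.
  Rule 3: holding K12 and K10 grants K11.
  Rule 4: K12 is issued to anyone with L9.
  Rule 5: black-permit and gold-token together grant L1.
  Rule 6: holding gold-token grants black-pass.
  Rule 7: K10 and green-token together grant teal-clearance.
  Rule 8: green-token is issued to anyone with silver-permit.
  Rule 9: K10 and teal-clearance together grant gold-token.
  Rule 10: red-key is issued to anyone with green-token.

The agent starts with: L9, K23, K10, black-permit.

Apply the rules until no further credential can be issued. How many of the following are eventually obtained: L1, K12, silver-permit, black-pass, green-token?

Holding L9 grants K12 (Rule 4).
Holding K12 and K10 grants K11 (Rule 3).
Holding K11 and K23 grants black-pass (Rule 2).
L1 would need black-permit and gold-token (Rule 5), but gold-token is never granted.
K12: reached.
No rule produces silver-permit, and it is not given.
black-pass: reached.
green-token would need silver-permit (Rule 8), but silver-permit is never granted.
Reached: K12 and black-pass — 2 of the 5.

2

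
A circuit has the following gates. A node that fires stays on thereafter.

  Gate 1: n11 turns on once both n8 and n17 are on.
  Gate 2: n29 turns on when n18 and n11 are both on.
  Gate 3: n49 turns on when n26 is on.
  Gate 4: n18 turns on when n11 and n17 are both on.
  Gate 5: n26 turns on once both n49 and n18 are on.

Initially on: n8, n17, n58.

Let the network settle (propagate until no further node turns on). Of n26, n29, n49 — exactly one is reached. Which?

Gate 1: n8 and n17 on → n11 on.
Gate 4: n11 and n17 on → n18 on.
n18 and n11 are on, so n29 turns on (Gate 2).
n49 would need n26 (Gate 3), but n26 never turns on. n26 would need n49 and n18 (Gate 5), but n49 never turns on.

n29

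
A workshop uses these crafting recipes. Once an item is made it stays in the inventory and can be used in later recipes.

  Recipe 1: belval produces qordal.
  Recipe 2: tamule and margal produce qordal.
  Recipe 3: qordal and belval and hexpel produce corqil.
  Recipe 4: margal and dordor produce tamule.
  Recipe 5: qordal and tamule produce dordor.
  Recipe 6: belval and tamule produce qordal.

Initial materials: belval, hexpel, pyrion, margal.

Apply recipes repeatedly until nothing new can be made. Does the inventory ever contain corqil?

Yes

Using Recipe 1, belval makes qordal.
Using Recipe 3, qordal, belval, and hexpel make corqil.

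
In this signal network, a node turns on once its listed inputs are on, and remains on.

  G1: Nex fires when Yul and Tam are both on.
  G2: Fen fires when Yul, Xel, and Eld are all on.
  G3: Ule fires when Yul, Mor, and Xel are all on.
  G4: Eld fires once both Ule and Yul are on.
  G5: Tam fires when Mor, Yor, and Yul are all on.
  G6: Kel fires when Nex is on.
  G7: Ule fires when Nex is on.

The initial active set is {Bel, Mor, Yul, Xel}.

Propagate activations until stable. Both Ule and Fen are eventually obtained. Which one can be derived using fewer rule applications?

Ule: Yul, Mor, and Xel are on, so Ule fires (G3). [1 rule application]
Fen: G3: Yul, Mor, and Xel on → Ule on. G4: Ule and Yul on → Eld on. Yul, Xel, and Eld are on, so Fen fires (G2). [3 rule applications]
Ule needs fewer.

Ule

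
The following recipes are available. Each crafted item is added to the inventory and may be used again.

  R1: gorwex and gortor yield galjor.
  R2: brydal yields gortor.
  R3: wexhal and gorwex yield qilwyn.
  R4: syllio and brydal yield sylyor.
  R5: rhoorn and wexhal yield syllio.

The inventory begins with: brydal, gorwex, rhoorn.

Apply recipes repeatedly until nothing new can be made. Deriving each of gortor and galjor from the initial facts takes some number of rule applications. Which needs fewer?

gortor

gortor: brydal → gortor (R2). [1 rule application]
galjor: brydal → gortor (R2). Using R1, gorwex and gortor make galjor. [2 rule applications]
gortor needs fewer.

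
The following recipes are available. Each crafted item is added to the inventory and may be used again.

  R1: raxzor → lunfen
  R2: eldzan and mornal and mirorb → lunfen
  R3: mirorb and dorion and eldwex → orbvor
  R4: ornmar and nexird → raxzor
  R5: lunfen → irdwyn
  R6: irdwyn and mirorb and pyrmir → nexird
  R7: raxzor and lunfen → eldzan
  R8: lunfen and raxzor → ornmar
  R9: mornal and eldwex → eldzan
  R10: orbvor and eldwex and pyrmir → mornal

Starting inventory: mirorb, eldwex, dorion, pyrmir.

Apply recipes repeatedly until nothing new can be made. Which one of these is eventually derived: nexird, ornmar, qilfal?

mirorb and dorion and eldwex → orbvor (R3).
orbvor and eldwex and pyrmir → mornal (R10).
mornal and eldwex → eldzan (R9).
eldzan and mornal and mirorb → lunfen (R2).
Using R5, lunfen makes irdwyn.
Using R6, irdwyn, mirorb, and pyrmir make nexird.
ornmar would need lunfen and raxzor (R8), but raxzor is never obtained. No rule produces qilfal, and it is not given.

nexird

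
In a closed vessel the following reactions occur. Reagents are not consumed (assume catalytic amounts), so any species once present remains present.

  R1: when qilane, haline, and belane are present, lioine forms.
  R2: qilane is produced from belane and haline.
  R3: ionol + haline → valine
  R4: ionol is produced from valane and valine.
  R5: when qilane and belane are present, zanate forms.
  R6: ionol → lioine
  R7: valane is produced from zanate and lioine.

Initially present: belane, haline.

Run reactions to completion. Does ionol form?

No

ionol would need valane and valine (R4), but valine never forms.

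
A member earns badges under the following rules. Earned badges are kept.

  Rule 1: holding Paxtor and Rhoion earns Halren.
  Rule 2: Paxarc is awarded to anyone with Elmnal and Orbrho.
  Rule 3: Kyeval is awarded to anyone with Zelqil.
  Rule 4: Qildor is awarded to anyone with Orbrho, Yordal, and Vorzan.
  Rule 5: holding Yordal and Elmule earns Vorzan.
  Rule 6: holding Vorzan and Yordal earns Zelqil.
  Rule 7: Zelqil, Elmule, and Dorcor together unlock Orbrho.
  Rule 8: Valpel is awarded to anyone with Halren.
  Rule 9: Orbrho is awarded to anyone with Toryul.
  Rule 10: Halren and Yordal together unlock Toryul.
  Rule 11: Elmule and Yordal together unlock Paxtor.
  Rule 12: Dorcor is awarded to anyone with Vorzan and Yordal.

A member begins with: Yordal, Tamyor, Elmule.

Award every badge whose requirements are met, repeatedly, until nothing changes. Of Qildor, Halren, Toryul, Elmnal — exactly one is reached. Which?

With Yordal and Elmule, Vorzan is earned (Rule 5).
With Vorzan and Yordal, Zelqil is earned (Rule 6).
With Vorzan and Yordal, Dorcor is earned (Rule 12).
With Zelqil, Elmule, and Dorcor, Orbrho is earned (Rule 7).
With Orbrho, Yordal, and Vorzan, Qildor is earned (Rule 4).
Halren would need Paxtor and Rhoion (Rule 1), but Rhoion is never earned. No rule produces Elmnal, and it is not given. Toryul would need Halren and Yordal (Rule 10), but Halren is never earned.

Qildor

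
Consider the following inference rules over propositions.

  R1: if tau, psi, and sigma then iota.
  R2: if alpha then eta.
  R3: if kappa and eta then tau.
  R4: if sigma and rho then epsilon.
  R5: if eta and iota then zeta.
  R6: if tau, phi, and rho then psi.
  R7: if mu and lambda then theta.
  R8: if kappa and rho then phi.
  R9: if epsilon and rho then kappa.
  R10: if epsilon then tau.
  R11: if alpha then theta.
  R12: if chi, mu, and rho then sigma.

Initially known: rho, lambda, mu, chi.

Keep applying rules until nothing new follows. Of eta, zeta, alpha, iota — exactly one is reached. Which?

iota

chi, mu, and rho hold, so sigma follows (R12).
From sigma and rho, R4 gives epsilon.
From epsilon and rho, R9 gives kappa.
From epsilon, R10 gives tau.
kappa and rho hold, so phi follows (R8).
tau, phi, and rho hold, so psi follows (R6).
From tau, psi, and sigma, R1 gives iota.
eta would need alpha (R2), but alpha is never established. No rule produces alpha, and it is not given. zeta would need eta and iota (R5), but eta is never established.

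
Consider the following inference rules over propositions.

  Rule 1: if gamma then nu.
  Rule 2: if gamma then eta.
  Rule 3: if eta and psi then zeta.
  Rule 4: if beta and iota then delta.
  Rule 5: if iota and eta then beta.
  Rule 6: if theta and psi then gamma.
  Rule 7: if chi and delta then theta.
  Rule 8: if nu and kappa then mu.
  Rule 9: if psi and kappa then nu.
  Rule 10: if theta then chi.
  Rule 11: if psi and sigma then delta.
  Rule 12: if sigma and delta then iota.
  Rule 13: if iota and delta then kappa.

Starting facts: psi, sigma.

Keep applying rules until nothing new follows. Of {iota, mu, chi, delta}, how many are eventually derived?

From psi and sigma, Rule 11 gives delta.
From sigma and delta, Rule 12 gives iota.
iota and delta hold, so kappa follows (Rule 13).
From psi and kappa, Rule 9 gives nu.
From nu and kappa, Rule 8 gives mu.
iota: reached.
mu: reached.
chi would need theta (Rule 10), but theta is never established.
delta: reached.
Reached: iota, mu, and delta — 3 of the 4.

3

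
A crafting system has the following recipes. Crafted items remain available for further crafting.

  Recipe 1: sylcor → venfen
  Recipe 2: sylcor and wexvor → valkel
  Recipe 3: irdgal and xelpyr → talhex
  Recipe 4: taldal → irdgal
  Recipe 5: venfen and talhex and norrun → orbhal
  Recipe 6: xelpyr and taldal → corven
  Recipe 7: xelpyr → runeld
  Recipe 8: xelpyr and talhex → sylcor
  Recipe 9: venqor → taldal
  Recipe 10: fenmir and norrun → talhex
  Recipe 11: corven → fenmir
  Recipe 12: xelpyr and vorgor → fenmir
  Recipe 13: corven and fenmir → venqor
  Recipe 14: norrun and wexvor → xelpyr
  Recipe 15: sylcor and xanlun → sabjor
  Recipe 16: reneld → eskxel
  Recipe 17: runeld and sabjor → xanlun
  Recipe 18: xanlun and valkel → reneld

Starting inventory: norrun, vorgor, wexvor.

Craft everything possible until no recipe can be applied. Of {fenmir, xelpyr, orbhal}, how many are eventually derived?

norrun and wexvor → xelpyr (Recipe 14).
Using Recipe 12, xelpyr and vorgor make fenmir.
fenmir and norrun → talhex (Recipe 10).
xelpyr and talhex → sylcor (Recipe 8).
Using Recipe 1, sylcor makes venfen.
venfen and talhex and norrun → orbhal (Recipe 5).
fenmir: reached.
xelpyr: reached.
orbhal: reached.
All 3 are reached.

3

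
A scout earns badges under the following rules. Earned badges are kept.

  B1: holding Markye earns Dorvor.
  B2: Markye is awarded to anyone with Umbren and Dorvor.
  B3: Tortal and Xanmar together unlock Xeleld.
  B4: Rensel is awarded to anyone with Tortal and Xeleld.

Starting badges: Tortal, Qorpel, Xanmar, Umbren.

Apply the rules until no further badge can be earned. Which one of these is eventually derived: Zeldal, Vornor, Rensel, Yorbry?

With Tortal and Xanmar, Xeleld is earned (B3).
With Tortal and Xeleld, Rensel is earned (B4).
No rule produces Zeldal, and it is not given. No rule produces Vornor, and it is not given. No rule produces Yorbry, and it is not given.

Rensel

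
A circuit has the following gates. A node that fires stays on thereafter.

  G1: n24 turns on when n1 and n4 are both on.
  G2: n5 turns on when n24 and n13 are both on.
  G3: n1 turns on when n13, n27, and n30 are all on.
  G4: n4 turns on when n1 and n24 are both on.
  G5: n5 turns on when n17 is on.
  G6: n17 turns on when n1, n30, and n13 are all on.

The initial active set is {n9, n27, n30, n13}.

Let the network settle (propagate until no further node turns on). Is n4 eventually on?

No

n4 would need n1 and n24 (G4), but n24 never turns on.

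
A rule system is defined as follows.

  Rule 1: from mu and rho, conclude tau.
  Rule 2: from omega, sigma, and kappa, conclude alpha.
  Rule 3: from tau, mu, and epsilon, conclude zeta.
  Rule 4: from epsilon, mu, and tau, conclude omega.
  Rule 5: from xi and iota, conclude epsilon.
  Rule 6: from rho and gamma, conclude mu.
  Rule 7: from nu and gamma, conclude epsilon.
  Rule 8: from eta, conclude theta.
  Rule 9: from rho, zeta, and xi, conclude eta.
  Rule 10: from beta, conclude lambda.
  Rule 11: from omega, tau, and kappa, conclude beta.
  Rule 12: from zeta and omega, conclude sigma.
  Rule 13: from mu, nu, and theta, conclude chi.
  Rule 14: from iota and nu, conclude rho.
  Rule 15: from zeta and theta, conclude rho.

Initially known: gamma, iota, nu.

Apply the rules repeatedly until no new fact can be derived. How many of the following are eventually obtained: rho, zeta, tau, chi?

iota and nu hold, so rho follows (Rule 14).
nu and gamma hold, so epsilon follows (Rule 7).
rho and gamma hold, so mu follows (Rule 6).
From mu and rho, Rule 1 gives tau.
tau, mu, and epsilon hold, so zeta follows (Rule 3).
rho: reached.
zeta: reached.
tau: reached.
chi would need mu, nu, and theta (Rule 13), but theta is never established.
Reached: rho, zeta, and tau — 3 of the 4.

3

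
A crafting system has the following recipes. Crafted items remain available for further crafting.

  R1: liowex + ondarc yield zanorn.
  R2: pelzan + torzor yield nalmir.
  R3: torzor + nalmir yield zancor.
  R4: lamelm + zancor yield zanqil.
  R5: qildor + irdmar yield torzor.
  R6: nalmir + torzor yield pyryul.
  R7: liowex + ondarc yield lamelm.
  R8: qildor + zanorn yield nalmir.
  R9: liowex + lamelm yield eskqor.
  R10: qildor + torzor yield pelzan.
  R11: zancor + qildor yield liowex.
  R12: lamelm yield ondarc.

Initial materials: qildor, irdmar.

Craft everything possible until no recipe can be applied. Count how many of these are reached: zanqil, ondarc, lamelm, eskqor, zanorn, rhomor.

zanqil would need lamelm and zancor (R4), but lamelm is never obtained.
ondarc would need lamelm (R12), but lamelm is never obtained.
lamelm would need liowex and ondarc (R7), but ondarc is never obtained.
eskqor would need liowex and lamelm (R9), but lamelm is never obtained.
zanorn would need liowex and ondarc (R1), but ondarc is never obtained.
No rule produces rhomor, and it is not given.
None of the 6 are reached.

0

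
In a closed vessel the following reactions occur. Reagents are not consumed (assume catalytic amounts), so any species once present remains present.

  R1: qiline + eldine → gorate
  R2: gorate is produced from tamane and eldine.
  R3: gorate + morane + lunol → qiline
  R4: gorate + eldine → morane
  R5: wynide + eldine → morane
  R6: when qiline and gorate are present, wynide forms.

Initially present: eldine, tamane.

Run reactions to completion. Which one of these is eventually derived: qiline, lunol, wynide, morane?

tamane and eldine present → gorate forms (R2).
gorate and eldine present → morane forms (R4).
No rule produces lunol, and it is not given. qiline would need gorate, morane, and lunol (R3), but lunol never forms. wynide would need qiline and gorate (R6), but qiline never forms.

morane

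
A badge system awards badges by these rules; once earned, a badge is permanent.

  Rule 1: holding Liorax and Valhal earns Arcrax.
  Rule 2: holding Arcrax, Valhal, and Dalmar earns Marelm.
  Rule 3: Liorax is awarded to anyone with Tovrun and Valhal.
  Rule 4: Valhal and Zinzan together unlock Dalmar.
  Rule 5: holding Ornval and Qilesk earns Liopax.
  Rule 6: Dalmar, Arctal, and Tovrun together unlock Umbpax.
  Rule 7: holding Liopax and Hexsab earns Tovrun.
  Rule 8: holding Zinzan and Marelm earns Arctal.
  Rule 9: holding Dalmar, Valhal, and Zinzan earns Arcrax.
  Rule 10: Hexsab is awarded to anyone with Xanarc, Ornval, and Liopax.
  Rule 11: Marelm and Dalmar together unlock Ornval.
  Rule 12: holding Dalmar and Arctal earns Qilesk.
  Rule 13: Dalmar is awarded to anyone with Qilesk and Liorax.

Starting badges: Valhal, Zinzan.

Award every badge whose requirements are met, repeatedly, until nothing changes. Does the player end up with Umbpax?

No

Umbpax would need Dalmar, Arctal, and Tovrun (Rule 6), but Tovrun is never earned.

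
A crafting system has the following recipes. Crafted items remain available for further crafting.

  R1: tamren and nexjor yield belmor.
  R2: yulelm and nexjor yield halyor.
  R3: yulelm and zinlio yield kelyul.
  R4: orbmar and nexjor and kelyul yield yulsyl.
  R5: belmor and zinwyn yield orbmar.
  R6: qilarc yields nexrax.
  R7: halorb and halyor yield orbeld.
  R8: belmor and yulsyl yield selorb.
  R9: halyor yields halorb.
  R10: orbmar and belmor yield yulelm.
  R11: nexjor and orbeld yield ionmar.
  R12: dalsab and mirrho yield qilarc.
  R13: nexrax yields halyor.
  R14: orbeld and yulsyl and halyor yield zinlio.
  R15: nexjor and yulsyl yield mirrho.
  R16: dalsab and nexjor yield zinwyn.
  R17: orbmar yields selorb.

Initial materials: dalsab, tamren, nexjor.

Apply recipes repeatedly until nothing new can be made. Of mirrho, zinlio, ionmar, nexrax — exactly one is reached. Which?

Using R1, tamren and nexjor make belmor.
Using R16, dalsab and nexjor make zinwyn.
Using R5, belmor and zinwyn make orbmar.
Using R10, orbmar and belmor make yulelm.
Using R2, yulelm and nexjor make halyor.
Using R9, halyor makes halorb.
Using R7, halorb and halyor make orbeld.
nexjor and orbeld → ionmar (R11).
nexrax would need qilarc (R6), but qilarc is never obtained. zinlio would need orbeld, yulsyl, and halyor (R14), but yulsyl is never obtained. mirrho would need nexjor and yulsyl (R15), but yulsyl is never obtained.

ionmar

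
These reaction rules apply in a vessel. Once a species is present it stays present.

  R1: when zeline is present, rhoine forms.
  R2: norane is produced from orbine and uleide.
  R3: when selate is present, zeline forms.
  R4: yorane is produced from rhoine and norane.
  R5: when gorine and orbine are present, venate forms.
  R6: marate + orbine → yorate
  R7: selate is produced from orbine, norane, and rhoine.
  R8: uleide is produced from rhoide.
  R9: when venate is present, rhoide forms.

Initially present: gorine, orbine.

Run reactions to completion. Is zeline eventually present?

No

zeline would need selate (R3), but selate never forms.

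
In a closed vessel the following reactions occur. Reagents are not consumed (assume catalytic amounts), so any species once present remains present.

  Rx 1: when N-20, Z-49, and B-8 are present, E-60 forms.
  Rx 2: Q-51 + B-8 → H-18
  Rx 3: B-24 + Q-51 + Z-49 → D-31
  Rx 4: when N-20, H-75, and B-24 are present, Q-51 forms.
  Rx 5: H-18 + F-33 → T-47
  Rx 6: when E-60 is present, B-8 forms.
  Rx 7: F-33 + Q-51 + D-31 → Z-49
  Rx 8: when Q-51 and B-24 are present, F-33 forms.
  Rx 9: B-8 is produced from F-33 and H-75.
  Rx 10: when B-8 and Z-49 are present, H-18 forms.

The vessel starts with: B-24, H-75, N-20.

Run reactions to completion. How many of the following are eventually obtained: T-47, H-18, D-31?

N-20, H-75, and B-24 present → Q-51 forms (Rx 4).
Q-51 and B-24 present → F-33 forms (Rx 8).
F-33 and H-75 present → B-8 forms (Rx 9).
Q-51 and B-8 present → H-18 forms (Rx 2).
H-18 and F-33 present → T-47 forms (Rx 5).
T-47: reached.
H-18: reached.
D-31 would need B-24, Q-51, and Z-49 (Rx 3), but Z-49 never forms.
Reached: T-47 and H-18 — 2 of the 3.

2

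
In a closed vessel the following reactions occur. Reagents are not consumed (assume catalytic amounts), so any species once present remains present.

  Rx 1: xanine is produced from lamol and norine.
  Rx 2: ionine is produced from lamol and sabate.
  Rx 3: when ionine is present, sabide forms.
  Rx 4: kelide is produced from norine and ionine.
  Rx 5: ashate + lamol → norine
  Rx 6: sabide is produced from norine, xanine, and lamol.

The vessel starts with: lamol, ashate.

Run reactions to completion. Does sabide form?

ashate and lamol present → norine forms (Rx 5).
lamol and norine present → xanine forms (Rx 1).
norine, xanine, and lamol present → sabide forms (Rx 6).

Yes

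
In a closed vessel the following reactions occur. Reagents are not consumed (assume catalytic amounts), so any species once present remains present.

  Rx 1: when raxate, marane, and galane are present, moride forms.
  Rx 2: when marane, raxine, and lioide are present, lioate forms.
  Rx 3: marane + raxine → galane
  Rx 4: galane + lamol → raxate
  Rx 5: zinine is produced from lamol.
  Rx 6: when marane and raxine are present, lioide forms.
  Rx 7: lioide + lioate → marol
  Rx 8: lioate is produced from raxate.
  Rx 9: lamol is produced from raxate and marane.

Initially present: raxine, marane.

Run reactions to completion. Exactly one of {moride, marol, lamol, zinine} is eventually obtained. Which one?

marol

marane and raxine present → lioide forms (Rx 6).
marane, raxine, and lioide present → lioate forms (Rx 2).
lioide and lioate present → marol forms (Rx 7).
zinine would need lamol (Rx 5), but lamol never forms. lamol would need raxate and marane (Rx 9), but raxate never forms. moride would need raxate, marane, and galane (Rx 1), but raxate never forms.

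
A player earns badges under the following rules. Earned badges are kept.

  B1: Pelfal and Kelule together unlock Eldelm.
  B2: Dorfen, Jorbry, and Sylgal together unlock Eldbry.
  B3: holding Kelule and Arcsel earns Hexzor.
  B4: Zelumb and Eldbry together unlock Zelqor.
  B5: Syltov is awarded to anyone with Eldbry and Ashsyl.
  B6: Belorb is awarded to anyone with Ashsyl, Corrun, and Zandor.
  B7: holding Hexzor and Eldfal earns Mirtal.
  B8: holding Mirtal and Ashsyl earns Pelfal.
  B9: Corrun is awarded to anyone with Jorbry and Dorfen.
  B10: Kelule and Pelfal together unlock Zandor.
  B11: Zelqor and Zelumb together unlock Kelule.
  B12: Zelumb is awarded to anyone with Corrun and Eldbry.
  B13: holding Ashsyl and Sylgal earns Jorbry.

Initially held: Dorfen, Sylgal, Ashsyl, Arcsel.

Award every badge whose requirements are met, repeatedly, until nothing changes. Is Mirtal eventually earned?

No

Mirtal would need Hexzor and Eldfal (B7), but Eldfal is never earned.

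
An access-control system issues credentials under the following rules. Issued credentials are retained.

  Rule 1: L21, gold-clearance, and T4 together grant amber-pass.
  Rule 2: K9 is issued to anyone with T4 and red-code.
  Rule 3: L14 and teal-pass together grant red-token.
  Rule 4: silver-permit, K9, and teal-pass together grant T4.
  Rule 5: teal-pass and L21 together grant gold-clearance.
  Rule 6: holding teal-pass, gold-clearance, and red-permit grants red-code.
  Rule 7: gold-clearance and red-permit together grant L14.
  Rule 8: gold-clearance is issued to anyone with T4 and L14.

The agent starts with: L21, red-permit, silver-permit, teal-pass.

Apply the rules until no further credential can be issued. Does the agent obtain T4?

T4 would need silver-permit, K9, and teal-pass (Rule 4), but K9 is never granted.

No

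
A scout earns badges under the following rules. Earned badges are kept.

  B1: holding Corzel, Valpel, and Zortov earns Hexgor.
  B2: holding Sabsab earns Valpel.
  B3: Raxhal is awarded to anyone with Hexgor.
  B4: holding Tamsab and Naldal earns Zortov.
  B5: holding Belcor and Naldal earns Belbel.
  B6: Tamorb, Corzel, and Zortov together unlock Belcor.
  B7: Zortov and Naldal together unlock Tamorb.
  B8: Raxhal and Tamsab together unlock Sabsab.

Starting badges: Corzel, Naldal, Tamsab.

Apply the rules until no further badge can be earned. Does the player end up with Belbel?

With Tamsab and Naldal, Zortov is earned (B4).
With Zortov and Naldal, Tamorb is earned (B7).
With Tamorb, Corzel, and Zortov, Belcor is earned (B6).
With Belcor and Naldal, Belbel is earned (B5).

Yes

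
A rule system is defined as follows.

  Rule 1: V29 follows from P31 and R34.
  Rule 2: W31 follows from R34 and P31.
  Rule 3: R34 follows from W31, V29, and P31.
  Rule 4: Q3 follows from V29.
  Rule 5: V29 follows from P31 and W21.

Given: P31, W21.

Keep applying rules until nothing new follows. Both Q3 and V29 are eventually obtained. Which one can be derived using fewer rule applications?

V29

V29: From P31 and W21, Rule 5 gives V29. [1 rule application]
Q3: From P31 and W21, Rule 5 gives V29. V29 holds, so Q3 follows (Rule 4). [2 rule applications]
V29 needs fewer.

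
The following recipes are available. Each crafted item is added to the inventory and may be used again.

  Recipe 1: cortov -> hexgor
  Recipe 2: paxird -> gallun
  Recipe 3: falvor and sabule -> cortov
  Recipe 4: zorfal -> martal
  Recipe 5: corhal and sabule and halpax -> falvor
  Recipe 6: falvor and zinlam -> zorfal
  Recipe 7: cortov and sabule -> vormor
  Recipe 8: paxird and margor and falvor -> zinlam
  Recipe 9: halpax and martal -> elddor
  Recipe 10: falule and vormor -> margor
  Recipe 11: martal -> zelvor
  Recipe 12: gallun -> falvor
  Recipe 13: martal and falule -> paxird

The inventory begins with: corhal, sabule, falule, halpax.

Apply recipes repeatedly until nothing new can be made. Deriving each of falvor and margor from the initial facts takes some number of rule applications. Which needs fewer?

falvor: corhal and sabule and halpax -> falvor (Recipe 5). [1 rule application]
margor: corhal and sabule and halpax -> falvor (Recipe 5). Using Recipe 3, falvor and sabule make cortov. Using Recipe 7, cortov and sabule make vormor. falule and vormor -> margor (Recipe 10). [4 rule applications]
falvor needs fewer.

falvor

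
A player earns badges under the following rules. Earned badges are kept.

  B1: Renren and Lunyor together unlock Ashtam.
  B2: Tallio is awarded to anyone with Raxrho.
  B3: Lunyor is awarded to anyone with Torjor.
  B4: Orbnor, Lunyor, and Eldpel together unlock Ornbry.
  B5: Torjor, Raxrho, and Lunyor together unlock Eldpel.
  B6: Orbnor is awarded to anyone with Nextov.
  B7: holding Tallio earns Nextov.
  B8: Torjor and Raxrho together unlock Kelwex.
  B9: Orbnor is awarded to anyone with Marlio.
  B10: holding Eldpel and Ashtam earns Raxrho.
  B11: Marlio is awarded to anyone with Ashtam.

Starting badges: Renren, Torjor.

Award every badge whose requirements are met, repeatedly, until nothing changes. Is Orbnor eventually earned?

With Torjor, Lunyor is earned (B3).
With Renren and Lunyor, Ashtam is earned (B1).
With Ashtam, Marlio is earned (B11).
With Marlio, Orbnor is earned (B9).

Yes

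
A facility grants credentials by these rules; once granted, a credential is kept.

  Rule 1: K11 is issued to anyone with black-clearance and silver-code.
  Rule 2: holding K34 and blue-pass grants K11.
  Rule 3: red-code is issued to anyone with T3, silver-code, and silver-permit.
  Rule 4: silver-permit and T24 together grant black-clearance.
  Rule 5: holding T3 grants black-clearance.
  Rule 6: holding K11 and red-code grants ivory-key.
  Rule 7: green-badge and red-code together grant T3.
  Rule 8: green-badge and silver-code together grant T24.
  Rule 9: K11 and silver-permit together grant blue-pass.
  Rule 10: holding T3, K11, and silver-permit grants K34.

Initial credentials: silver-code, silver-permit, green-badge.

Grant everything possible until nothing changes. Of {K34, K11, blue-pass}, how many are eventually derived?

Holding green-badge and silver-code grants T24 (Rule 8).
Holding silver-permit and T24 grants black-clearance (Rule 4).
Holding black-clearance and silver-code grants K11 (Rule 1).
Holding K11 and silver-permit grants blue-pass (Rule 9).
K34 would need T3, K11, and silver-permit (Rule 10), but T3 is never granted.
K11: reached.
blue-pass: reached.
Reached: K11 and blue-pass — 2 of the 3.

2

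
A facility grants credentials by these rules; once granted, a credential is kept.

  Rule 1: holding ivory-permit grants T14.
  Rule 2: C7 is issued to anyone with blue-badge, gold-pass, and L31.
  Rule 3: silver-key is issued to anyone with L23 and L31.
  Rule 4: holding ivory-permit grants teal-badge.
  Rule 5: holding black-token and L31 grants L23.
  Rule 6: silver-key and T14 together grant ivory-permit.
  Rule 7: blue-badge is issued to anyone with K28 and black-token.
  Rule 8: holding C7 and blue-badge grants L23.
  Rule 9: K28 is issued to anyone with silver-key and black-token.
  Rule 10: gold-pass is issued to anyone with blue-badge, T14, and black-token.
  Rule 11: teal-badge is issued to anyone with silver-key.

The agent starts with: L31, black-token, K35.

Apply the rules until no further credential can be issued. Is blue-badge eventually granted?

Holding black-token and L31 grants L23 (Rule 5).
Holding L23 and L31 grants silver-key (Rule 3).
Holding silver-key and black-token grants K28 (Rule 9).
Holding K28 and black-token grants blue-badge (Rule 7).

Yes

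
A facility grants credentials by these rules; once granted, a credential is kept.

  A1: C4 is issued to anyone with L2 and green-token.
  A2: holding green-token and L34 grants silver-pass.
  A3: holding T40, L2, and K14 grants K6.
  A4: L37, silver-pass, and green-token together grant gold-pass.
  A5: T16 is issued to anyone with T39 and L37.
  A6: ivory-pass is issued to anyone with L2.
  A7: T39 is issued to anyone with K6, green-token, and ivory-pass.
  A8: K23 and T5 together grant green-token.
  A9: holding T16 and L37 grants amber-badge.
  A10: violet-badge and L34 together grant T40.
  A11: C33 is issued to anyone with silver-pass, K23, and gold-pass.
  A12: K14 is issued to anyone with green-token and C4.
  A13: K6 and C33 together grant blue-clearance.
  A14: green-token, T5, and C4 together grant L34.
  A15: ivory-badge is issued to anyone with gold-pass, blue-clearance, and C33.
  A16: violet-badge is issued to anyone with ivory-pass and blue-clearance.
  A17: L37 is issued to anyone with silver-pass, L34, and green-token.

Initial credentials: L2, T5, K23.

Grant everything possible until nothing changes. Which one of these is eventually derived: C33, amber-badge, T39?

Holding K23 and T5 grants green-token (A8).
Holding L2 and green-token grants C4 (A1).
Holding green-token, T5, and C4 grants L34 (A14).
Holding green-token and L34 grants silver-pass (A2).
Holding silver-pass, L34, and green-token grants L37 (A17).
Holding L37, silver-pass, and green-token grants gold-pass (A4).
Holding silver-pass, K23, and gold-pass grants C33 (A11).
T39 would need K6, green-token, and ivory-pass (A7), but K6 is never granted. amber-badge would need T16 and L37 (A9), but T16 is never granted.

C33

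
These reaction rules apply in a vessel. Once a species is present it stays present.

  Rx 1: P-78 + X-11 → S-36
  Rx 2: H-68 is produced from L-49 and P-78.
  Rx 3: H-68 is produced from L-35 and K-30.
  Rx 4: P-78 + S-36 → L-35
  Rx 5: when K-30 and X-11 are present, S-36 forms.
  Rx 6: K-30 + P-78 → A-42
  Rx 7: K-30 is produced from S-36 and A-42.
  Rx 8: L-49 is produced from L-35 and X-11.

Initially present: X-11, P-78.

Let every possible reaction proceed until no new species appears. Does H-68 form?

Yes

P-78 and X-11 present → S-36 forms (Rx 1).
P-78 and S-36 present → L-35 forms (Rx 4).
L-35 and X-11 present → L-49 forms (Rx 8).
L-49 and P-78 present → H-68 forms (Rx 2).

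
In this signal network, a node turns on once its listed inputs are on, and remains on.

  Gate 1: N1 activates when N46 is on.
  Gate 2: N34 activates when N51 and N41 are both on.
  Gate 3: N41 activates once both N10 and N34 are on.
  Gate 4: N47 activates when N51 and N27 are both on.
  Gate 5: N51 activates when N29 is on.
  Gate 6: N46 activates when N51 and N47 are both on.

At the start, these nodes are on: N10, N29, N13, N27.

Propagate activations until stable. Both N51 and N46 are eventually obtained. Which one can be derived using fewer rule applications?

N51

N51: N29 is on, so N51 activates (Gate 5). [1 rule application]
N46: Gate 5: N29 on → N51 on. Gate 4: N51 and N27 on → N47 on. N51 and N47 are on, so N46 activates (Gate 6). [3 rule applications]
N51 needs fewer.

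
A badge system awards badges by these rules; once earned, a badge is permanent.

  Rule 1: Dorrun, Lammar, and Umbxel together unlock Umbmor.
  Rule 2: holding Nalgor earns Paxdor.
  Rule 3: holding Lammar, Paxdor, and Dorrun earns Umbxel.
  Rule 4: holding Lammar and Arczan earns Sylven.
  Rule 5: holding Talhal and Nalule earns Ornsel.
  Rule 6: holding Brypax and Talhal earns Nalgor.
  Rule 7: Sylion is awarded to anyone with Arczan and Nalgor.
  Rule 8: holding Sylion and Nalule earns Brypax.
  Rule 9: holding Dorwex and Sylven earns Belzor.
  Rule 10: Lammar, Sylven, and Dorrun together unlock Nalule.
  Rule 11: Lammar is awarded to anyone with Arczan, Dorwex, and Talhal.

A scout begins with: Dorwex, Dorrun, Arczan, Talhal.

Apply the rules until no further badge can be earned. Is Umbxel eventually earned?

No

Umbxel would need Lammar, Paxdor, and Dorrun (Rule 3), but Paxdor is never earned.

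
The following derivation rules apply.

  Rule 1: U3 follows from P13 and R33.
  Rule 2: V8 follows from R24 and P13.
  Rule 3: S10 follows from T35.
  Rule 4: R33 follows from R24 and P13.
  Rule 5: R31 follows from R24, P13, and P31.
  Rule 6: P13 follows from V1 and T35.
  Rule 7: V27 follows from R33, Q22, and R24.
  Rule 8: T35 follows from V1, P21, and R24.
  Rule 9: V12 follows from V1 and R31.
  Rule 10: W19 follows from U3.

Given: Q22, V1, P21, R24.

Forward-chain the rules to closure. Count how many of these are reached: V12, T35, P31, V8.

2

From V1, P21, and R24, Rule 8 gives T35.
V1 and T35 hold, so P13 follows (Rule 6).
R24 and P13 hold, so V8 follows (Rule 2).
V12 would need V1 and R31 (Rule 9), but R31 is never established.
T35: reached.
No rule produces P31, and it is not given.
V8: reached.
Reached: T35 and V8 — 2 of the 4.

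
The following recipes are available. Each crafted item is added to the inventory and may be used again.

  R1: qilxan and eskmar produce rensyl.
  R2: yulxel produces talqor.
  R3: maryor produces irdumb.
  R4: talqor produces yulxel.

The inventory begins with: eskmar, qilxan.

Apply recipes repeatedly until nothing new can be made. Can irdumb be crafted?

irdumb would need maryor (R3), but maryor is never obtained.

No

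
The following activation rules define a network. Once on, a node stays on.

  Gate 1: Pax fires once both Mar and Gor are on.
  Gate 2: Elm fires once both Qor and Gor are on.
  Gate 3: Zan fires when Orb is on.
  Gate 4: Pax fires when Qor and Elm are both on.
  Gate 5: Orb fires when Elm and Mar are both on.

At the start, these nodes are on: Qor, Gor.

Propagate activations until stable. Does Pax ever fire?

Yes

Qor and Gor are on, so Elm fires (Gate 2).
Gate 4: Qor and Elm on → Pax on.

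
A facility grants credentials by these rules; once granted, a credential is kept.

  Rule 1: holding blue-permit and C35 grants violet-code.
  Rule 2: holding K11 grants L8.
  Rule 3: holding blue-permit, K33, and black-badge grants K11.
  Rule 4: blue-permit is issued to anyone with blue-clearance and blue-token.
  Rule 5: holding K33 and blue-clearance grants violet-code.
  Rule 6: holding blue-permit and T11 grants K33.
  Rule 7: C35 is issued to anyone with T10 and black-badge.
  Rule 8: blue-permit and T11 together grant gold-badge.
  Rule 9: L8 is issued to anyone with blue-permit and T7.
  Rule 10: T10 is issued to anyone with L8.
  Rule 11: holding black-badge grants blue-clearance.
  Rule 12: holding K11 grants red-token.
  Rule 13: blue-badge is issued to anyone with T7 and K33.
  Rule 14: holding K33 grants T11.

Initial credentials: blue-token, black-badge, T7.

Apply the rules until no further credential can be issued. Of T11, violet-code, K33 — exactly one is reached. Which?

Holding black-badge grants blue-clearance (Rule 11).
Holding blue-clearance and blue-token grants blue-permit (Rule 4).
Holding blue-permit and T7 grants L8 (Rule 9).
Holding L8 grants T10 (Rule 10).
Holding T10 and black-badge grants C35 (Rule 7).
Holding blue-permit and C35 grants violet-code (Rule 1).
K33 would need blue-permit and T11 (Rule 6), but T11 is never granted. T11 would need K33 (Rule 14), but K33 is never granted.

violet-code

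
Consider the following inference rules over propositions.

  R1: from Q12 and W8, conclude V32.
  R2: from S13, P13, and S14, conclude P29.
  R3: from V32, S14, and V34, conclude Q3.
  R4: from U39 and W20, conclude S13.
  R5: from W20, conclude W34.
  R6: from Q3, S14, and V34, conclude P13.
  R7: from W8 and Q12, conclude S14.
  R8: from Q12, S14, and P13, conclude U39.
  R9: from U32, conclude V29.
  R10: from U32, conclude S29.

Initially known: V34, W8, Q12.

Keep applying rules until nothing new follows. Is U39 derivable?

Yes

From W8 and Q12, R7 gives S14.
Q12 and W8 hold, so V32 follows (R1).
V32, S14, and V34 hold, so Q3 follows (R3).
Q3, S14, and V34 hold, so P13 follows (R6).
From Q12, S14, and P13, R8 gives U39.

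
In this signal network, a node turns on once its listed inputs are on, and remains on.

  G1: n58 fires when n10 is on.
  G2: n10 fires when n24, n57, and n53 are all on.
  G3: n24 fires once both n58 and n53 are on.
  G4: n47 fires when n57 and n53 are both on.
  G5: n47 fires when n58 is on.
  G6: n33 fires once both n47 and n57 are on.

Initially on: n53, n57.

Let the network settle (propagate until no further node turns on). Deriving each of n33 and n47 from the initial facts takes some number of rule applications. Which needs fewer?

n47

n47: n57 and n53 are on, so n47 fires (G4). [1 rule application]
n33: G4: n57 and n53 on → n47 on. n47 and n57 are on, so n33 fires (G6). [2 rule applications]
n47 needs fewer.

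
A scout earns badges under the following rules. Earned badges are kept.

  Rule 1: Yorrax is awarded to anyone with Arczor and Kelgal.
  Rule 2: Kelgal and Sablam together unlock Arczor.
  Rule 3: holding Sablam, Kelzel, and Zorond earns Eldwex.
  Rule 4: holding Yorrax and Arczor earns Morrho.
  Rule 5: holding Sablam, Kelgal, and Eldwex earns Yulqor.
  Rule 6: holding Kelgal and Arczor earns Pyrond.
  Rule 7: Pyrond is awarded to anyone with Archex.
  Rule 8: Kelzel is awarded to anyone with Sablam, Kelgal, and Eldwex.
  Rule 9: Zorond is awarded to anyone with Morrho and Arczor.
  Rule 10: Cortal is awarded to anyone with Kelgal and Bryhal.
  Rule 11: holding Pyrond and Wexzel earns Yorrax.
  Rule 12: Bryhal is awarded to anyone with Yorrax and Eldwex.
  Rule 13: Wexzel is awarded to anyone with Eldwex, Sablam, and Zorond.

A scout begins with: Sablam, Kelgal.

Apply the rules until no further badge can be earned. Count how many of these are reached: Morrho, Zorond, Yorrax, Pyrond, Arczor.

5

With Kelgal and Sablam, Arczor is earned (Rule 2).
With Kelgal and Arczor, Pyrond is earned (Rule 6).
With Arczor and Kelgal, Yorrax is earned (Rule 1).
With Yorrax and Arczor, Morrho is earned (Rule 4).
With Morrho and Arczor, Zorond is earned (Rule 9).
Morrho: reached.
Zorond: reached.
Yorrax: reached.
Pyrond: reached.
Arczor: reached.
All 5 are reached.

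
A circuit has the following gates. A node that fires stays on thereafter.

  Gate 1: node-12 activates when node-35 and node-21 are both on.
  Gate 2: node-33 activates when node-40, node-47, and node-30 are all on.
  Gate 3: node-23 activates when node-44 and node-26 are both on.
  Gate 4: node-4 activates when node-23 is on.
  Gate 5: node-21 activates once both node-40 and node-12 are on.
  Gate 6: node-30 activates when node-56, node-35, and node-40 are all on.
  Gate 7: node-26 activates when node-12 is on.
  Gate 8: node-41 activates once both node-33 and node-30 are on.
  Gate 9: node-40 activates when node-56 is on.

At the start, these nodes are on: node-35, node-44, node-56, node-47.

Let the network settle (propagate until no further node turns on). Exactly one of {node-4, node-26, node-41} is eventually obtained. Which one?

node-41

Gate 9: node-56 on → node-40 on.
Gate 6: node-56, node-35, and node-40 on → node-30 on.
Gate 2: node-40, node-47, and node-30 on → node-33 on.
Gate 8: node-33 and node-30 on → node-41 on.
node-4 would need node-23 (Gate 4), but node-23 never turns on. node-26 would need node-12 (Gate 7), but node-12 never turns on.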